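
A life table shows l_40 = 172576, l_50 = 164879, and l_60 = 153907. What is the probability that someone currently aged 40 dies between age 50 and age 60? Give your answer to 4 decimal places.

This is the probability of reaching 50 but not 60, conditional on being alive at 40: (l_50 − l_60) / l_40.
= (164879 − 153907) / 172576 = 10972 / 172576 = 0.063578.

0.0636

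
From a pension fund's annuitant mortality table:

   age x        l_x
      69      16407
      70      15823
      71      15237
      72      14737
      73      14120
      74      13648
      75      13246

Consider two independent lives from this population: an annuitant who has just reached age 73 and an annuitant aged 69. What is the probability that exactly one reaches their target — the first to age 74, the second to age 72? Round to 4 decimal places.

p₁ = l_74/l_73 = 13648/14120 = 0.966572; p₂ = l_72/l_69 = 14737/16407 = 0.898214.
P(exactly one) = p₁(1−p₂) + (1−p₁)p₂ = 0.098383 + 0.030025 = 0.128409.

0.1284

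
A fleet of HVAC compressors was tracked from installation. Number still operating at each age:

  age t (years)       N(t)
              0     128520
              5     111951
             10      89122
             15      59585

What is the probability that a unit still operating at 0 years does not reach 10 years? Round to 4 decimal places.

P(fail before 10 | operational at 0) = 1 − N(10)/N(0) = 1 − 89122/128520 = (39398)/128520 = 0.306552.

0.3066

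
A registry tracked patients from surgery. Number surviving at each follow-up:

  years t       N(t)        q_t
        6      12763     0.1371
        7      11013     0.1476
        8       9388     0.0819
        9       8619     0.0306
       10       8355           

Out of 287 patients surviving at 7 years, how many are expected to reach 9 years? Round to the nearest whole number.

225

The relevant probability is 8619/11013 = 0.782621.
Expected number = 287 × 0.782621 = 225.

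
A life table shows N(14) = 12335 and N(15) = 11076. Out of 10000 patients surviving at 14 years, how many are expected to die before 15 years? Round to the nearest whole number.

The relevant probability is 1 − 11076/12335 = 0.102067.
Expected number = 10000 × 0.102067 = 1021.

1021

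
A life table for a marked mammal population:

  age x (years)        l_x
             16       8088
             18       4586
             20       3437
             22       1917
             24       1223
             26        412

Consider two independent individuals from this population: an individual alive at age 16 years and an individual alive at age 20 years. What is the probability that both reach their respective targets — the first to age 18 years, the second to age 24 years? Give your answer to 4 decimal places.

p₁ = l_18/l_16 = 4586/8088 = 0.567013; p₂ = l_24/l_20 = 1223/3437 = 0.355834.
P(both) = p₁ × p₂ = 0.567013 × 0.355834 = 0.201763.

0.2018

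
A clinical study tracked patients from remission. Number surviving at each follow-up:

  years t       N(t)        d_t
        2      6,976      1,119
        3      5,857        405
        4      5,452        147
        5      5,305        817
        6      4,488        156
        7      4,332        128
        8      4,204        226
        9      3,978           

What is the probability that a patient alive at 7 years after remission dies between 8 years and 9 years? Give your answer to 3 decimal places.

0.052

This is the probability of reaching 8 but not 9, conditional on being alive at 7: (N(8) − N(9)) / N(7).
= (4,204 − 3,978) / 4,332 = 226 / 4,332 = 0.052170.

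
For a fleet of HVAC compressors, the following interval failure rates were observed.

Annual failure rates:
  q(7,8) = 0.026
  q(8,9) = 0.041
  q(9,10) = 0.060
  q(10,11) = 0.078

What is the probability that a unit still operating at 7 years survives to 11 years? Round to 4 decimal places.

0.8095

P(survive 7→11) = (1 − 0.026) × (1 − 0.041) × (1 − 0.060) × (1 − 0.078).
= 0.974 × 0.959 × 0.940 × 0.922 = 0.809536.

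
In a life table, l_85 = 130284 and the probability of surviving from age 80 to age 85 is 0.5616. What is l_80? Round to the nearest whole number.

231987

l_80 = l_85 / p = 130284 / 0.5616 = 231987.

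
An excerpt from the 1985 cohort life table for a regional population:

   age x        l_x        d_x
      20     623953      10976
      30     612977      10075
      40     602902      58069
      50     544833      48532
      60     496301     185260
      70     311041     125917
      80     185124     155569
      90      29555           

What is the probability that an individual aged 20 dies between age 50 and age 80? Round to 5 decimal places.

We want 30|30q20 = (l_50 − l_80)/l_20.
This is the probability of reaching 50 but not 80, conditional on being alive at 20: (l_50 − l_80) / l_20.
= (544833 − 185124) / 623953 = 359709 / 623953 = 0.576500.

0.57650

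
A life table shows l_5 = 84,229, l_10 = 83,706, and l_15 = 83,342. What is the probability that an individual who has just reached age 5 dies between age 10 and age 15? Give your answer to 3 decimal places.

We want 5|5q5 = (l_10 − l_15)/l_5.
This is the probability of reaching 10 but not 15, conditional on being alive at 5: (l_10 − l_15) / l_5.
= (83,706 − 83,342) / 84,229 = 364 / 84,229 = 0.004322.

0.004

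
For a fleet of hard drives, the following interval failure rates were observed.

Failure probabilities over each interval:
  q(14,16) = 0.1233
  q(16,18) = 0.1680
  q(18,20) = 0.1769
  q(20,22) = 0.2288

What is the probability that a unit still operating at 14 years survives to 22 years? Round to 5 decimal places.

Chaining the interval survival probabilities: (1 − 0.1233) × (1 − 0.1680) × (1 − 0.1769) × (1 − 0.2288).
= 0.8767 × 0.8320 × 0.8231 × 0.7712 = 0.463014.

0.46301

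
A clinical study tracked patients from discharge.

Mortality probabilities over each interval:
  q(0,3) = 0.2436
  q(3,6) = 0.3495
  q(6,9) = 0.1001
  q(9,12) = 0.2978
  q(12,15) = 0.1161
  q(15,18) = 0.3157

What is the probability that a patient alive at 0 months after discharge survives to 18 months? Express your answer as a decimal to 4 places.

P(survive 0→18) = (1 − 0.2436) × (1 − 0.3495) × (1 − 0.1001) × (1 − 0.2978) × (1 − 0.1161) × (1 − 0.3157).
= 0.7564 × 0.6505 × 0.8999 × 0.7022 × 0.8839 × 0.6843 = 0.188063.

0.1881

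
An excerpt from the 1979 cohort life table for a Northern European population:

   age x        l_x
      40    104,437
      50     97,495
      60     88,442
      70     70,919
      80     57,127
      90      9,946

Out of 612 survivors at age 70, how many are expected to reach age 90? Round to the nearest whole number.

86

The relevant probability is 9,946/70,919 = 0.140245.
Expected number = 612 × 0.140245 = 86.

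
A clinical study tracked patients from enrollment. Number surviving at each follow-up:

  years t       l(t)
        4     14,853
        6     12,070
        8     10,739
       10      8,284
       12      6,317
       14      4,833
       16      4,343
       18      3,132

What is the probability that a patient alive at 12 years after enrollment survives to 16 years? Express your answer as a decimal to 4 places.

0.6875

The conditional survival probability is l(16)/l(12) = 4,343/6,317 = 0.687510.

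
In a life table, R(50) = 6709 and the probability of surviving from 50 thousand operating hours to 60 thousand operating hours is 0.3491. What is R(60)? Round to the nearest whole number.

2342

R(60) = R(50) × p = 6709 × 0.3491 = 2342.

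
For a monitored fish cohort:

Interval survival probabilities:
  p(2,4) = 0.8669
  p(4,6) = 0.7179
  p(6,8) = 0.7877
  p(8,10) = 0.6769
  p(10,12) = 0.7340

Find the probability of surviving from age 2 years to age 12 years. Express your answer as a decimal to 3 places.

0.244

Chaining the interval survival probabilities: 0.8669 × 0.7179 × 0.7877 × 0.6769 × 0.7340.
= 0.243565.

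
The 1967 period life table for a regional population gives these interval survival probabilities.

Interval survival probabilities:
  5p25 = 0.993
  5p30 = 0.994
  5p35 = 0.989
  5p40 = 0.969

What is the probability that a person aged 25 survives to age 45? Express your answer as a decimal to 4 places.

0.9459

The overall survival probability is 0.993 × 0.994 × 0.989 × 0.969.
= 0.945923.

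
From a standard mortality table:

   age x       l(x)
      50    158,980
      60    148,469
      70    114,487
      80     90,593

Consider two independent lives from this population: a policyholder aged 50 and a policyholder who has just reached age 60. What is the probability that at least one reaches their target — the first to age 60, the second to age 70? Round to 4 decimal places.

0.9849

p₁ = l(60)/l(50) = 148,469/158,980 = 0.933885; p₂ = l(70)/l(60) = 114,487/148,469 = 0.771117.
P(at least one) = 1 − (1−p₁)(1−p₂) = 1 − 0.066115 × 0.228883 = 0.984867.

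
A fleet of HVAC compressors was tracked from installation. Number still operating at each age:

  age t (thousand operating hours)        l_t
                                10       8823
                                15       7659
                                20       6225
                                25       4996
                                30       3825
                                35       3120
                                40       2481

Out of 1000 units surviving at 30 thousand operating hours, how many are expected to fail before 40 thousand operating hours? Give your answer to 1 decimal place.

The relevant probability is 1 − 2481/3825 = 0.351373.
Expected number = 1000 × 0.351373 = 351.4.

351.4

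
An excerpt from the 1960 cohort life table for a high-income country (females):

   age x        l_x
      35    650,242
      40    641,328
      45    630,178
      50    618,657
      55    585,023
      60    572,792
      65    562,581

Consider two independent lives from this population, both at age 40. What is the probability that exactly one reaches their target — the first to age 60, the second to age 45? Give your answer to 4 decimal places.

0.1205

p₁ = l_60/l_40 = 572,792/641,328 = 0.893134; p₂ = l_45/l_40 = 630,178/641,328 = 0.982614.
P(exactly one) = p₁(1−p₂) + (1−p₁)p₂ = 0.015528 + 0.105008 = 0.120536.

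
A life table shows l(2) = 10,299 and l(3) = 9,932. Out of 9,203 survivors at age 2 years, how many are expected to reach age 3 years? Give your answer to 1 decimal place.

The relevant probability is 9,932/10,299 = 0.964365.
Expected number = 9,203 × 0.964365 = 8875.1.

8875.1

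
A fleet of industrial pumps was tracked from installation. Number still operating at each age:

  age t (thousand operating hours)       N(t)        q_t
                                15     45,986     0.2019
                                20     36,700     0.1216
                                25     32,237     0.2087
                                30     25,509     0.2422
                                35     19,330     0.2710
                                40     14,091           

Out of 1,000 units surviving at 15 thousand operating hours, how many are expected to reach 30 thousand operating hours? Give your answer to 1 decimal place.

The relevant probability is 25,509/45,986 = 0.554712.
Expected number = 1,000 × 0.554712 = 554.7.

554.7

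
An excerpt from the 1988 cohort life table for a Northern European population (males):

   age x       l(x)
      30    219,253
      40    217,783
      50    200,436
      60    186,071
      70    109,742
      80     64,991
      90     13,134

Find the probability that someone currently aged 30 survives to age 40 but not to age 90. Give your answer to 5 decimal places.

This is the probability of reaching 40 but not 90, conditional on being alive at 30: (l(40) − l(90)) / l(30).
= (217,783 − 13,134) / 219,253 = 204,649 / 219,253 = 0.933392.

0.93339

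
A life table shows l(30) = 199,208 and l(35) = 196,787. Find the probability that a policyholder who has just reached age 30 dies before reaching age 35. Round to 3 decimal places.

P(die before 35 | alive at 30) = 1 − l(35)/l(30) = 1 − 196,787/199,208 = (2,421)/199,208 = 0.012153.

0.012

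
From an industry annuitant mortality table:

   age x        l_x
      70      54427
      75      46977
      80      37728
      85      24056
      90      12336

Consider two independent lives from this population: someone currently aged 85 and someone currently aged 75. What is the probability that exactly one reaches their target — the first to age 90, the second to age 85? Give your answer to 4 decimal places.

p₁ = l_90/l_85 = 12336/24056 = 0.512803; p₂ = l_85/l_75 = 24056/46977 = 0.512080.
P(exactly one) = p₁(1−p₂) + (1−p₁)p₂ = 0.250207 + 0.249484 = 0.499691.

0.4997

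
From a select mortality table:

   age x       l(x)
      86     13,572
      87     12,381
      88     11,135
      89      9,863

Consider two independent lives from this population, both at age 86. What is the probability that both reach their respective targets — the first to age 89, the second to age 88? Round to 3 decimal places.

0.596

p₁ = l(89)/l(86) = 9,863/13,572 = 0.726717; p₂ = l(88)/l(86) = 11,135/13,572 = 0.820439.
P(both) = p₁ × p₂ = 0.726717 × 0.820439 = 0.596227.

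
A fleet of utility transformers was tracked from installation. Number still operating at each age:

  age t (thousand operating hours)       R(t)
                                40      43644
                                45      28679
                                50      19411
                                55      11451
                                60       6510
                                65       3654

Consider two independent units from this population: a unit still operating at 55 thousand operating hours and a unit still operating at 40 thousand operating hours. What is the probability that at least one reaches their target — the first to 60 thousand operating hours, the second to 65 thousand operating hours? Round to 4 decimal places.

p₁ = R(60)/R(55) = 6510/11451 = 0.568509; p₂ = R(65)/R(40) = 3654/43644 = 0.083723.
P(at least one) = 1 − (1−p₁)(1−p₂) = 1 − 0.431491 × 0.916277 = 0.604635.

0.6046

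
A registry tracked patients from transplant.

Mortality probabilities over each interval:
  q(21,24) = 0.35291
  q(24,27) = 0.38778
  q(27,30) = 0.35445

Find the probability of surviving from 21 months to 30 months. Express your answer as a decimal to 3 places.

The overall survival probability is (1 − 0.35291) × (1 − 0.38778) × (1 − 0.35445).
= 0.64709 × 0.61222 × 0.64555 = 0.255742.

0.256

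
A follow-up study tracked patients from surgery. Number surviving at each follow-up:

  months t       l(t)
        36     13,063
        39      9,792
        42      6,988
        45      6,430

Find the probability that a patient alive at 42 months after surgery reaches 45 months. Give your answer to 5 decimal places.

The conditional survival probability is l(45)/l(42) = 6,430/6,988 = 0.920149.

0.92015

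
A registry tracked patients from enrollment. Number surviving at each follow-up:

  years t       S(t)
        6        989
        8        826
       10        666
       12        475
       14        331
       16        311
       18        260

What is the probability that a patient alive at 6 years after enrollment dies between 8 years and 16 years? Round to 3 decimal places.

0.521

This is the probability of reaching 8 but not 16, conditional on being alive at 6: (S(8) − S(16)) / S(6).
= (826 − 311) / 989 = 515 / 989 = 0.520728.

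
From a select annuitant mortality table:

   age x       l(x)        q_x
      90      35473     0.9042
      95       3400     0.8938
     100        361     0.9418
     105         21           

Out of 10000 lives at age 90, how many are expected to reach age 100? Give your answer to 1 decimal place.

The relevant probability is 361/35473 = 0.010177.
Expected number = 10000 × 0.010177 = 101.8.

101.8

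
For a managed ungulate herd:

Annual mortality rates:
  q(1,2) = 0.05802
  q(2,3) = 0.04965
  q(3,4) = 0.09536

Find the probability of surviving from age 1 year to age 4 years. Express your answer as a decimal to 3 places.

Chaining the interval survival probabilities: (1 − 0.05802) × (1 − 0.04965) × (1 − 0.09536).
= 0.94198 × 0.95035 × 0.90464 = 0.809843.

0.810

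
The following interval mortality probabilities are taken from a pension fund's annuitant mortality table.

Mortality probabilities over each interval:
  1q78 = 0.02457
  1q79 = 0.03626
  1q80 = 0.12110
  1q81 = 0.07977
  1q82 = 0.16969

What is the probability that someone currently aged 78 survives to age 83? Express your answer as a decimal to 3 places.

Chaining the interval survival probabilities: (1 − 0.02457) × (1 − 0.03626) × (1 − 0.12110) × (1 − 0.07977) × (1 − 0.16969).
= 0.97543 × 0.96374 × 0.87890 × 0.92023 × 0.83031 = 0.631295.

0.631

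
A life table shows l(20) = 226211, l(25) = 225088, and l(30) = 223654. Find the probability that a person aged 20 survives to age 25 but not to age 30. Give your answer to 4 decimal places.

This is the probability of reaching 25 but not 30, conditional on being alive at 20: (l(25) − l(30)) / l(20).
= (225088 − 223654) / 226211 = 1434 / 226211 = 0.006339.

0.0063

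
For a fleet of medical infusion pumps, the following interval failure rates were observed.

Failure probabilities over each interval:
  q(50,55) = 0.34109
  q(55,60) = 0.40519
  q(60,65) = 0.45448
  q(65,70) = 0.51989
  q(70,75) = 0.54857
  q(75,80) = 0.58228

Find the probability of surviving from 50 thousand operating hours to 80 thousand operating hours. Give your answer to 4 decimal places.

0.0194

The overall survival probability is (1 − 0.34109) × (1 − 0.40519) × (1 − 0.45448) × (1 − 0.51989) × (1 − 0.54857) × (1 − 0.58228).
= 0.65891 × 0.59481 × 0.54552 × 0.48011 × 0.45143 × 0.41772 = 0.019357.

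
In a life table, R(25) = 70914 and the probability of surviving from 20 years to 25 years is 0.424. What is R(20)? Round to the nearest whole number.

167250

R(20) = R(25) / p = 70914 / 0.424 = 167250.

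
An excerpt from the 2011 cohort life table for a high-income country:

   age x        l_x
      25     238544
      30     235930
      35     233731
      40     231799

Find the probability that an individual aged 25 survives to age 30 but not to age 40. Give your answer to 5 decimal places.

0.01732

We want 5|10q25 = (l_30 − l_40)/l_25.
This is the probability of reaching 30 but not 40, conditional on being alive at 25: (l_30 − l_40) / l_25.
= (235930 − 231799) / 238544 = 4131 / 238544 = 0.017318.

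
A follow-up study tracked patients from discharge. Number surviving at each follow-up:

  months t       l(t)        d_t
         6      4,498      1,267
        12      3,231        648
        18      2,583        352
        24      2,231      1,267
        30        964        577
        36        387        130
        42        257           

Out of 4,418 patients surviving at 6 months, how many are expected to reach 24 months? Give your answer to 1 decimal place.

2191.3

The relevant probability is 2,231/4,498 = 0.495998.
Expected number = 4,418 × 0.495998 = 2191.3.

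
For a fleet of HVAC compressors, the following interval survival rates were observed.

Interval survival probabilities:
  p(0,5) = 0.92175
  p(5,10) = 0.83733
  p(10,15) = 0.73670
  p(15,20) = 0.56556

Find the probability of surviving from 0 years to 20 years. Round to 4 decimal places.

The overall survival probability is 0.92175 × 0.83733 × 0.73670 × 0.56556.
= 0.321573.

0.3216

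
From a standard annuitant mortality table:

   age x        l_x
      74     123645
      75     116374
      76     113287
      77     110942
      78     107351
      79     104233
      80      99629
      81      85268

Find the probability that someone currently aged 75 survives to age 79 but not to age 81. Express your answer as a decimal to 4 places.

0.1630

This is the probability of reaching 79 but not 81, conditional on being alive at 75: (l_79 − l_81) / l_75.
= (104233 − 85268) / 116374 = 18965 / 116374 = 0.162966.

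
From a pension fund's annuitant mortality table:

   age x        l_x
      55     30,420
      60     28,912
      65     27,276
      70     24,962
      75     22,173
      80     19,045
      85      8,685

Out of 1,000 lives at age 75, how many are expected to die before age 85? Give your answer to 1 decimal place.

608.3

The relevant probability is 1 − 8,685/22,173 = 0.608307.
Expected number = 1,000 × 0.608307 = 608.3.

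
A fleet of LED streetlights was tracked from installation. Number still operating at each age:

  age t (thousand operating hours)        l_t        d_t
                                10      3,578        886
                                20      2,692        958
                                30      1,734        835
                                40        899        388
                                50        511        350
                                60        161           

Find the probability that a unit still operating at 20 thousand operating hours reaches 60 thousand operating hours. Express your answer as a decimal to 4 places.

The conditional survival probability is l_60/l_20 = 161/2,692 = 0.059807.

0.0598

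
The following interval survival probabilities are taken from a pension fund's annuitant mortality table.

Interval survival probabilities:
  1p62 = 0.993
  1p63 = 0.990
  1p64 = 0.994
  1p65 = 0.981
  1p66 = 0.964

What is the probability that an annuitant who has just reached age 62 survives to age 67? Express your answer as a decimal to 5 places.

5p62 = 0.993 × 0.990 × 0.994 × 0.981 × 0.964.
= 0.924096.

0.92410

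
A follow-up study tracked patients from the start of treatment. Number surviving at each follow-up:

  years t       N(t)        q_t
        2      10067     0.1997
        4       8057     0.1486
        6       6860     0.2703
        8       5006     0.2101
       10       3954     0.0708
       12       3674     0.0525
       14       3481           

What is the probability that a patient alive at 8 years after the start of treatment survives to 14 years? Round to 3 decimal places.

0.695

The conditional survival probability is N(14)/N(8) = 3481/5006 = 0.695366.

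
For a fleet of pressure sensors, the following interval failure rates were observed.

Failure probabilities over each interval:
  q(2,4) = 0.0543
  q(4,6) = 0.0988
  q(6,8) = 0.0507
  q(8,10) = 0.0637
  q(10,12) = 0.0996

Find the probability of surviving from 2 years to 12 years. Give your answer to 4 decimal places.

Chaining the interval survival probabilities: (1 − 0.0543) × (1 − 0.0988) × (1 − 0.0507) × (1 − 0.0637) × (1 − 0.0996).
= 0.9457 × 0.9012 × 0.9493 × 0.9363 × 0.9004 = 0.682069.

0.6821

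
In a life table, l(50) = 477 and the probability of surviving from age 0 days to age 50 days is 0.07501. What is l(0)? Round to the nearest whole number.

l(0) = l(50) / p = 477 / 0.07501 = 6359.

6359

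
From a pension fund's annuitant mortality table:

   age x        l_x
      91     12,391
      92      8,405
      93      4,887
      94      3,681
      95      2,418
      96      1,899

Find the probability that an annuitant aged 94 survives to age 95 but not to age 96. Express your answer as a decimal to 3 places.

We want 1|1q94 = (l_95 − l_96)/l_94.
This is the probability of reaching 95 but not 96, conditional on being alive at 94: (l_95 − l_96) / l_94.
= (2,418 − 1,899) / 3,681 = 519 / 3,681 = 0.140994.

0.141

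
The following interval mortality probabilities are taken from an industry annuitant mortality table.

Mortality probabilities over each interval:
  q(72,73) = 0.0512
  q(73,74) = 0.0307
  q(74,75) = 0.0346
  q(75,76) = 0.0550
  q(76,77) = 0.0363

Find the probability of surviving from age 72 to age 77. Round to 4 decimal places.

0.8086

Survival from 72 to 77 is the product of surviving each interval: (1 − 0.0512) × (1 − 0.0307) × (1 − 0.0346) × (1 − 0.0550) × (1 − 0.0363).
= 0.9488 × 0.9693 × 0.9654 × 0.9450 × 0.9637 = 0.808563.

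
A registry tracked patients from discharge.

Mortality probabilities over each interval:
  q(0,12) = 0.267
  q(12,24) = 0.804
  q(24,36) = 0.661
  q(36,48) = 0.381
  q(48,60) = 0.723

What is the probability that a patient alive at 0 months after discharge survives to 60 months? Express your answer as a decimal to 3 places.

Chaining the interval survival probabilities: (1 − 0.267) × (1 − 0.804) × (1 − 0.661) × (1 − 0.381) × (1 − 0.723).
= 0.733 × 0.196 × 0.339 × 0.619 × 0.277 = 0.008351.

0.008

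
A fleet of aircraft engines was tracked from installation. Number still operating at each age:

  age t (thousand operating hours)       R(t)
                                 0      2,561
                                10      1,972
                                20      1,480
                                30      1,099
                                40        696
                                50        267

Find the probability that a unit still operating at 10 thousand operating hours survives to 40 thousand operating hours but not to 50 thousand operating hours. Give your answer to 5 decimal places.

0.21755

This is the probability of reaching 40 but not 50, conditional on being operational at 10: (R(40) − R(50)) / R(10).
= (696 − 267) / 1,972 = 429 / 1,972 = 0.217546.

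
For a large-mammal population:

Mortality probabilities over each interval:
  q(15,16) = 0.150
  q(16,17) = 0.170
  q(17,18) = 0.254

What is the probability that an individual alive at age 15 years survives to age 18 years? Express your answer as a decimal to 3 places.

0.526

Survival from 15 to 18 is the product of surviving each interval: (1 − 0.150) × (1 − 0.170) × (1 − 0.254).
= 0.850 × 0.830 × 0.746 = 0.526303.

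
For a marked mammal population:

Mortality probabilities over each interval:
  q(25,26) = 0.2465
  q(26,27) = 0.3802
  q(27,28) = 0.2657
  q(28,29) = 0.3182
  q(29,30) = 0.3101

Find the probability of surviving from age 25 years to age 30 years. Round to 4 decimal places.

0.1613

Survival from 25 to 30 is the product of surviving each interval: (1 − 0.2465) × (1 − 0.3802) × (1 − 0.2657) × (1 − 0.3182) × (1 − 0.3101).
= 0.7535 × 0.6198 × 0.7343 × 0.6818 × 0.6899 = 0.161306.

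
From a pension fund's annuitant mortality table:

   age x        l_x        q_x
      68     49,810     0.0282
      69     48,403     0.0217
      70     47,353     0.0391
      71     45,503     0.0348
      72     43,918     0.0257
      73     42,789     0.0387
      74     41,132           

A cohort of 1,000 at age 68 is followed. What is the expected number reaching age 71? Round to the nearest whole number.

The relevant probability is 45,503/49,810 = 0.913531.
Expected number = 1,000 × 0.913531 = 914.

914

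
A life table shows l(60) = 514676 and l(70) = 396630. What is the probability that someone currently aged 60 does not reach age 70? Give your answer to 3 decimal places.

0.229

P(die before 70 | alive at 60) = 1 − l(70)/l(60) = 1 − 396630/514676 = (118046)/514676 = 0.229360.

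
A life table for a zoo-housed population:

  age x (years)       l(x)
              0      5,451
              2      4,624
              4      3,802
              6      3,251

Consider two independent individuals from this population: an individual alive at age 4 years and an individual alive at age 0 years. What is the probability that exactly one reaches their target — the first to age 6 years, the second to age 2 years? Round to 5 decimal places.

p₁ = l(6)/l(4) = 3,251/3,802 = 0.855076; p₂ = l(2)/l(0) = 4,624/5,451 = 0.848285.
P(exactly one) = p₁(1−p₂) + (1−p₁)p₂ = 0.129728 + 0.122937 = 0.252665.

0.25266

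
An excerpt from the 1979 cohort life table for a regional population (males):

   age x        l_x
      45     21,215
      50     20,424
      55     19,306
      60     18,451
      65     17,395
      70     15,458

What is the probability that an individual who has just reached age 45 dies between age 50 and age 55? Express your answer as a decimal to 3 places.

0.053

We want 5|5q45 = (l_50 − l_55)/l_45.
This is the probability of reaching 50 but not 55, conditional on being alive at 45: (l_50 − l_55) / l_45.
= (20,424 − 19,306) / 21,215 = 1,118 / 21,215 = 0.052699.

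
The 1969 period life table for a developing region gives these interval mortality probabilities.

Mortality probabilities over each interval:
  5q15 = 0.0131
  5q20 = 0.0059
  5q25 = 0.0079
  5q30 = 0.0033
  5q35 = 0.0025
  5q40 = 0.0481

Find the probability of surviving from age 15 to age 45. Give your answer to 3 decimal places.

Chaining the interval survival probabilities: (1 − 0.0131) × (1 − 0.0059) × (1 − 0.0079) × (1 − 0.0033) × (1 − 0.0025) × (1 − 0.0481).
= 0.9869 × 0.9941 × 0.9921 × 0.9967 × 0.9975 × 0.9519 = 0.921144.

0.921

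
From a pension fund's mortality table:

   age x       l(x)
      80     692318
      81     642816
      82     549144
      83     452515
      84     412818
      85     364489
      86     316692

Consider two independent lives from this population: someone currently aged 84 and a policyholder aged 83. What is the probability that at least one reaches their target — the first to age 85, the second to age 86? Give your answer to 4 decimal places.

0.9649

p₁ = l(85)/l(84) = 364489/412818 = 0.882929; p₂ = l(86)/l(83) = 316692/452515 = 0.699849.
P(at least one) = 1 − (1−p₁)(1−p₂) = 1 − 0.117071 × 0.300151 = 0.964861.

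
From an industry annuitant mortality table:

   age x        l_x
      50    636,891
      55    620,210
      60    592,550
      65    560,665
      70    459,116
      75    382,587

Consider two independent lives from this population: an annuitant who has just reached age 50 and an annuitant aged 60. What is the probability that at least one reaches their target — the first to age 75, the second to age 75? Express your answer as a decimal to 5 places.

0.85852

p₁ = l_75/l_50 = 382,587/636,891 = 0.600710; p₂ = l_75/l_60 = 382,587/592,550 = 0.645662.
P(at least one) = 1 − (1−p₁)(1−p₂) = 1 − 0.399290 × 0.354338 = 0.858516.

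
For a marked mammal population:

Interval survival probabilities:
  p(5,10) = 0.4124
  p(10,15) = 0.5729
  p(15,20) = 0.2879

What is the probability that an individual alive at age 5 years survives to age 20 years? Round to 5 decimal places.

0.06802

P(survive 5→20) = 0.4124 × 0.5729 × 0.2879.
= 0.068020.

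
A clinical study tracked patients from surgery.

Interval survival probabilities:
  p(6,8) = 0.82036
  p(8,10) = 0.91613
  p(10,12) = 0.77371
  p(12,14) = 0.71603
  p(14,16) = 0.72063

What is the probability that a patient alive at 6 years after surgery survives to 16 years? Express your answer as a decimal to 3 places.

0.300

Chaining the interval survival probabilities: 0.82036 × 0.91613 × 0.77371 × 0.71603 × 0.72063.
= 0.300043.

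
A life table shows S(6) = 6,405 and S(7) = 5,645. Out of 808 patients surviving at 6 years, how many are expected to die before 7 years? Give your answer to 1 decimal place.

The relevant probability is 1 − 5,645/6,405 = 0.118657.
Expected number = 808 × 0.118657 = 95.9.

95.9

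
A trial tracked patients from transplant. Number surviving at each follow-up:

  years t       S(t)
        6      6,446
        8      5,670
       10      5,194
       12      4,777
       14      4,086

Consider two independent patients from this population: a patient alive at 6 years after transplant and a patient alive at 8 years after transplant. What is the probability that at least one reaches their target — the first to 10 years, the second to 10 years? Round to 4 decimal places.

0.9837

p₁ = S(10)/S(6) = 5,194/6,446 = 0.805771; p₂ = S(10)/S(8) = 5,194/5,670 = 0.916049.
P(at least one) = 1 − (1−p₁)(1−p₂) = 1 − 0.194229 × 0.083951 = 0.983694.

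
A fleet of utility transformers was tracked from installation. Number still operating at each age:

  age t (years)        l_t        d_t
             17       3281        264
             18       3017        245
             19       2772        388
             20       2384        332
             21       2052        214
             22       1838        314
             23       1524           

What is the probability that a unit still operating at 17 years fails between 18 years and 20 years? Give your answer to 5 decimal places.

This is the probability of reaching 18 but not 20, conditional on being operational at 17: (l_18 − l_20) / l_17.
= (3017 − 2384) / 3281 = 633 / 3281 = 0.192929.

0.19293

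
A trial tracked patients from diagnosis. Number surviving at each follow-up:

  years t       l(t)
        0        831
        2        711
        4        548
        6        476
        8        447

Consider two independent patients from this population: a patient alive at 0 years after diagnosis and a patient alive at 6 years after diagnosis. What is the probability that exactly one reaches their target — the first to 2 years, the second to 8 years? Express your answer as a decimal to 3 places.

p₁ = l(2)/l(0) = 711/831 = 0.855596; p₂ = l(8)/l(6) = 447/476 = 0.939076.
P(exactly one) = p₁(1−p₂) + (1−p₁)p₂ = 0.052126 + 0.135606 = 0.187733.

0.188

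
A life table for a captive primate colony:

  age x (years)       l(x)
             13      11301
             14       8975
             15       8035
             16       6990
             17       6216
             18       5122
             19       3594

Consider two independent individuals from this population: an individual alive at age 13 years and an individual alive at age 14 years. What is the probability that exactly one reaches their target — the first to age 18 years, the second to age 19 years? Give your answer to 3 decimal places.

p₁ = l(18)/l(13) = 5122/11301 = 0.453234; p₂ = l(19)/l(14) = 3594/8975 = 0.400446.
P(exactly one) = p₁(1−p₂) + (1−p₁)p₂ = 0.271738 + 0.218950 = 0.490689.

0.491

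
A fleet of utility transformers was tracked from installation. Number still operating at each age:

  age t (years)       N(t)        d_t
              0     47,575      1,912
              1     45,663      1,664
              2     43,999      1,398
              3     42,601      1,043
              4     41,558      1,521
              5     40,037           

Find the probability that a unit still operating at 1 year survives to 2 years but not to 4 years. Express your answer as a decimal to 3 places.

This is the probability of reaching 2 but not 4, conditional on being operational at 1: (N(2) − N(4)) / N(1).
= (43,999 − 41,558) / 45,663 = 2,441 / 45,663 = 0.053457.

0.053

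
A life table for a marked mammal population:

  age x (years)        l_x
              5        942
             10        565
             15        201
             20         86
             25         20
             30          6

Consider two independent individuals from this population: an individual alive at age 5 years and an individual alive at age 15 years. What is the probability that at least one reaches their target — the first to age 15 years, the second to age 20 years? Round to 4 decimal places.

0.5499

p₁ = l_15/l_5 = 201/942 = 0.213376; p₂ = l_20/l_15 = 86/201 = 0.427861.
P(at least one) = 1 − (1−p₁)(1−p₂) = 1 − 0.786624 × 0.572139 = 0.549942.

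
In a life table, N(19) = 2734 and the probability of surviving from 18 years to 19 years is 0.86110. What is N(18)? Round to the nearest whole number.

3175

N(18) = N(19) / p = 2734 / 0.86110 = 3175.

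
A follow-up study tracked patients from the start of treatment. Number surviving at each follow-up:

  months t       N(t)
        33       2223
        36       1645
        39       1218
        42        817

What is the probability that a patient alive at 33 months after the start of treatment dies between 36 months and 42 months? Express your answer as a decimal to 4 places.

This is the probability of reaching 36 but not 42, conditional on being alive at 33: (N(36) − N(42)) / N(33).
= (1645 − 817) / 2223 = 828 / 2223 = 0.372470.

0.3725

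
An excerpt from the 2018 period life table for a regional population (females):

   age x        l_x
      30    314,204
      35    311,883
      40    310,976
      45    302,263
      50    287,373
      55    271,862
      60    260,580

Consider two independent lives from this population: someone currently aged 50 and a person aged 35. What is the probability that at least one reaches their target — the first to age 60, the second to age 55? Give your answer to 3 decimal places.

p₁ = l_60/l_50 = 260,580/287,373 = 0.906766; p₂ = l_55/l_35 = 271,862/311,883 = 0.871679.
P(at least one) = 1 − (1−p₁)(1−p₂) = 1 − 0.093234 × 0.128321 = 0.988036.

0.988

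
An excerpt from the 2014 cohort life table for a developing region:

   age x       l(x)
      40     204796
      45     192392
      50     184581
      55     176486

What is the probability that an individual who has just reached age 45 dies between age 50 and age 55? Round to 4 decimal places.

This is the probability of reaching 50 but not 55, conditional on being alive at 45: (l(50) − l(55)) / l(45).
= (184581 − 176486) / 192392 = 8095 / 192392 = 0.042076.

0.0421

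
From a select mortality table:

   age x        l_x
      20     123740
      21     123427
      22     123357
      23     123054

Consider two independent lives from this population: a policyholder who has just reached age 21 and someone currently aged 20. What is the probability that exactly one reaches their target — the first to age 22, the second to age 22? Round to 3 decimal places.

0.004

p₁ = l_22/l_21 = 123357/123427 = 0.999433; p₂ = l_22/l_20 = 123357/123740 = 0.996905.
P(exactly one) = p₁(1−p₂) + (1−p₁)p₂ = 0.003093 + 0.000565 = 0.003658.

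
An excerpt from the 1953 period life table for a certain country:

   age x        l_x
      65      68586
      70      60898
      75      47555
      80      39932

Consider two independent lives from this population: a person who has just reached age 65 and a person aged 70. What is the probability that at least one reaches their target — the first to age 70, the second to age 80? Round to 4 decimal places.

p₁ = l_70/l_65 = 60898/68586 = 0.887907; p₂ = l_80/l_70 = 39932/60898 = 0.655719.
P(at least one) = 1 − (1−p₁)(1−p₂) = 1 − 0.112093 × 0.344281 = 0.961409.

0.9614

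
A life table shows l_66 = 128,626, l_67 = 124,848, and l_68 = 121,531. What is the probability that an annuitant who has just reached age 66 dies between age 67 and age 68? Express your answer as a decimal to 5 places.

We want 1|1q66 = (l_67 − l_68)/l_66.
This is the probability of reaching 67 but not 68, conditional on being alive at 66: (l_67 − l_68) / l_66.
= (124,848 − 121,531) / 128,626 = 3,317 / 128,626 = 0.025788.

0.02579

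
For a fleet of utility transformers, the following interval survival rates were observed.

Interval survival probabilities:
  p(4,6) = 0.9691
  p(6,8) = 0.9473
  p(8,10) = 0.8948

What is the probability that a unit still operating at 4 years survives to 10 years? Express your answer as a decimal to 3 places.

0.821

The overall survival probability is 0.9691 × 0.9473 × 0.8948.
= 0.821452.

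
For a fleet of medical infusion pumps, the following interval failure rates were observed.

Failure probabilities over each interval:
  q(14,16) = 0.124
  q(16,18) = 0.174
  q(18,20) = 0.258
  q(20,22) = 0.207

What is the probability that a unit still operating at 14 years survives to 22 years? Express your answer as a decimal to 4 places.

0.4258

P(survive 14→22) = (1 − 0.124) × (1 − 0.174) × (1 − 0.258) × (1 − 0.207).
= 0.876 × 0.826 × 0.742 × 0.793 = 0.425756.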